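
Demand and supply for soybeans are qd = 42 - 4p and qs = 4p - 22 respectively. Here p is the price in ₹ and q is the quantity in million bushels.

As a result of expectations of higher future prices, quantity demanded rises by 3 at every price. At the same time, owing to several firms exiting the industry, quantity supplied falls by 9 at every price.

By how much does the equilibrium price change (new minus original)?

Before the shock: 42 - 4p = 4p - 22 ⇒ 64 = 8p ⇒ p = 8, q = 10.
After the shift, demand is qd = 45 - 4p and supply is qs = 4p - 31.
Setting them equal: 45 - 4p = 4p - 31 → 76 = 8p, so p = 9.5 and q = 7.
Δp = 9.5 − 8 = +1.5.

+1.5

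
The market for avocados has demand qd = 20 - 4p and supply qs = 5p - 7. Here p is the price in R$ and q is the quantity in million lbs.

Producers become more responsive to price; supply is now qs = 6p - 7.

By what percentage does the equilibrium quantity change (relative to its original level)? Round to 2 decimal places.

+15.00

Solve the original market: 20 - 4p = 5p - 7, hence p = 3 and q = 8.
The new curves are qd = 20 - 4p (demand) and qs = 6p - 7 (supply).
New equilibrium: 20 - 4p = 6p - 7 ⇒ 27 = 10p ⇒ p = 2.7, q = 9.2.
%Δq = (9.2 − 8) / 8 × 100 = +15.00%.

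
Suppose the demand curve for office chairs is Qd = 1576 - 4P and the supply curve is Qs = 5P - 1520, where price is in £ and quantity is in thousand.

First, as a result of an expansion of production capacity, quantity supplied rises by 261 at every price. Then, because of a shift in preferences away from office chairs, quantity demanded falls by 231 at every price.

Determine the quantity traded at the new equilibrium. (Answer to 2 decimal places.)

187.67

Solve the original market: 1576 - 4P = 5P - 1520, hence P = 344 and Q = 200.
The shock moves the curves to Qd = 1345 - 4P and Qs = 5P - 1259.
Clearing the new market: 1345 - 4P = 5P - 1259, so P = 868/3 ≈ 289.3333 and Q = 563/3 ≈ 187.6667.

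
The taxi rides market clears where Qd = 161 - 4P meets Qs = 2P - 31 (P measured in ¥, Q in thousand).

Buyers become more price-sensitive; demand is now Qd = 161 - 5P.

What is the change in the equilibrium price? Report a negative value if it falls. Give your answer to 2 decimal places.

-4.57

Before the shock: 161 - 4P = 2P - 31 ⇒ 192 = 6P ⇒ P = 32, Q = 33.
After the shift, demand is Qd = 161 - 5P and supply is Qs = 2P - 31.
Clearing the new market: 161 - 5P = 2P - 31, so P = 192/7 ≈ 27.4286 and Q = 167/7 ≈ 23.8571.
ΔP = 27.4286 − 32 = -4.57.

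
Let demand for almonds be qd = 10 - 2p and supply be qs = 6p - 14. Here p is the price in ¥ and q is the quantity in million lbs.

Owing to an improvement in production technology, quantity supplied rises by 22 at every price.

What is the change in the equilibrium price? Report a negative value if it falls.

Solve the original market: 10 - 2p = 6p - 14, hence p = 3 and q = 4.
After the shift, demand is qd = 10 - 2p and supply is qs = 6p + 8.
Setting them equal: 10 - 2p = 6p + 8 → 2 = 8p, so p = 0.25 and q = 9.5.
Δp = 0.25 − 3 = -2.75.

-2.75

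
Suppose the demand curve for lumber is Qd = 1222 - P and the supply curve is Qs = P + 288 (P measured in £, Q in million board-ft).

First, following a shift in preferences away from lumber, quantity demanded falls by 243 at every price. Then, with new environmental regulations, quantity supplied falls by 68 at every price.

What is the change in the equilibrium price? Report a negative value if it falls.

Before the shock: 1222 - P = P + 288 ⇒ 934 = 2P ⇒ P = 467, Q = 755.
With the change applied: demand Qd = 979 - P, supply Qs = P + 220.
Equate the new curves: 979 - P = P + 220, giving 759 = 2P, P = 379.5, Q = 599.5.
ΔP = 379.5 − 467 = -87.5.

-87.5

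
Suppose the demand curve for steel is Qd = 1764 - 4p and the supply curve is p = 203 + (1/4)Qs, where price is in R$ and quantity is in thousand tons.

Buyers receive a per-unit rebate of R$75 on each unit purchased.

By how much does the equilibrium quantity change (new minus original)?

Before the shock: 1764 - 4p = 4p - 812 ⇒ 2576 = 8p ⇒ p = 322, Q = 476.
Since buyers' out-of-pocket price is the market price minus the rebate, the effective demand curve becomes Qd = 2064 - 4p.
Setting them equal: 2064 - 4p = 4p - 812 → 2876 = 8p, so p = 359.5 and Q = 626.
ΔQ = 626 − 476 = +150.

+150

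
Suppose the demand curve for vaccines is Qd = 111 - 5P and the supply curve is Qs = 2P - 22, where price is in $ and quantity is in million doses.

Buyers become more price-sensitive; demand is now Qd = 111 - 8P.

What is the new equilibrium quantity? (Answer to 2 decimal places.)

4.60

Solve the original market: 111 - 5P = 2P - 22, hence P = 19 and Q = 16.
With the change applied: demand Qd = 111 - 8P, supply Qs = 2P - 22.
Setting them equal: 111 - 8P = 2P - 22 → 133 = 10P, so P = 13.3 and Q = 4.6.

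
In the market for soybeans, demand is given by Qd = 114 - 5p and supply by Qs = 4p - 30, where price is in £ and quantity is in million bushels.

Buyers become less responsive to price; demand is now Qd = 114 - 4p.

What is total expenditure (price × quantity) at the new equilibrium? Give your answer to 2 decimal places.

Before the shock: 114 - 5p = 4p - 30 ⇒ 144 = 9p ⇒ p = 16, Q = 34.
After the shift, demand is Qd = 114 - 4p and supply is Qs = 4p - 30.
Clearing the new market: 114 - 4p = 4p - 30, so p = 18 and Q = 42.
New expenditure = 18 × 42 = 756.00.

756.00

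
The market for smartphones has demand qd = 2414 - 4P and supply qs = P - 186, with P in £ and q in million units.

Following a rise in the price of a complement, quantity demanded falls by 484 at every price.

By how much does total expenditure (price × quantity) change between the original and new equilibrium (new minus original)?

-73296.96

Initially, 2414 - 4P = P - 186, so 2600 = 5P and P = 520, q = 334.
The shock moves the curves to qd = 1930 - 4P and qs = P - 186.
Setting them equal: 1930 - 4P = P - 186 → 2116 = 5P, so P = 423.2 and q = 237.2.
Expenditure moves from 520×334 = 173680 to 423.2×237.2 = 100383.04; change = -73296.96.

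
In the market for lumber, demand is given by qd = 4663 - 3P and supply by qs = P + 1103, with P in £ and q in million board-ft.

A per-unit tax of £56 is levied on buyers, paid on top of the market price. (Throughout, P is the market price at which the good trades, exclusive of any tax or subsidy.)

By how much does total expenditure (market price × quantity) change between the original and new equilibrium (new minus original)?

-119322

Solve the original market: 4663 - 3P = P + 1103, hence P = 890 and q = 1993.
Since buyers pay the price plus the tax, the effective demand curve becomes qd = 4495 - 3P.
Setting them equal: 4495 - 3P = P + 1103 → 3392 = 4P, so P = 848 and q = 1951.
Expenditure moves from 890×1993 = 1773770 to 848×1951 = 1654448; change = -119322.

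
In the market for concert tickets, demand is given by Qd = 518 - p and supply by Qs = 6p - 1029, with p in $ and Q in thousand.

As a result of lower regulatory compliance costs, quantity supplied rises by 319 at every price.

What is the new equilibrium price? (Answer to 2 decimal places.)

175.43

Original equilibrium: 518 - p = 6p - 1029 gives 1547 = 7p, so p = 221 and Q = 297.
The new curves are Qd = 518 - p (demand) and Qs = 6p - 710 (supply).
New equilibrium: 518 - p = 6p - 710 ⇒ 1228 = 7p ⇒ p = 1228/7 ≈ 175.4286, Q = 2398/7 ≈ 342.5714.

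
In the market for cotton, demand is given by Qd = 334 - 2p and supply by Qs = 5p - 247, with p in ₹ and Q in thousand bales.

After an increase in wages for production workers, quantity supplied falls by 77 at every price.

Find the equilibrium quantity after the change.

Before the shock: 334 - 2p = 5p - 247 ⇒ 581 = 7p ⇒ p = 83, Q = 168.
The shock moves the curves to Qd = 334 - 2p and Qs = 5p - 324.
New equilibrium: 334 - 2p = 5p - 324 ⇒ 658 = 7p ⇒ p = 94, Q = 146.

146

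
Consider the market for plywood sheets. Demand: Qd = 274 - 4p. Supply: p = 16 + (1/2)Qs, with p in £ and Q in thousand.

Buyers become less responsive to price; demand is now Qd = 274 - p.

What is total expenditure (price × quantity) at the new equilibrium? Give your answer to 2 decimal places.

Original equilibrium: 274 - 4p = 2p - 32 gives 306 = 6p, so p = 51 and Q = 70.
The shock moves the curves to Qd = 274 - p and Qs = 2p - 32.
Setting them equal: 274 - p = 2p - 32 → 306 = 3p, so p = 102 and Q = 172.
New expenditure = 102 × 172 = 17544.00.

17544.00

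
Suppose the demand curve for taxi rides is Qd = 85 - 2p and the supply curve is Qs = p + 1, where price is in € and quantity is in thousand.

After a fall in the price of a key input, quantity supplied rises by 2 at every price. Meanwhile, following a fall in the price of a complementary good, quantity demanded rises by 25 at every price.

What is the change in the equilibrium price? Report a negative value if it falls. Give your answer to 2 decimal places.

Before the shock: 85 - 2p = p + 1 ⇒ 84 = 3p ⇒ p = 28, Q = 29.
After the shift, demand is Qd = 110 - 2p and supply is Qs = p + 3.
Setting them equal: 110 - 2p = p + 3 → 107 = 3p, so p = 107/3 ≈ 35.6667 and Q = 116/3 ≈ 38.6667.
Δp = 35.6667 − 28 = +7.67.

+7.67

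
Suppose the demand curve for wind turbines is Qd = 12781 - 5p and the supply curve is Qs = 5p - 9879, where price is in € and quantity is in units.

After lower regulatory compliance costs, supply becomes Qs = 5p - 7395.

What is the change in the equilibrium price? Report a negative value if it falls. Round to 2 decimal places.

Original equilibrium: 12781 - 5p = 5p - 9879 gives 22660 = 10p, so p = 2266 and Q = 1451.
The shock moves the curves to Qd = 12781 - 5p and Qs = 5p - 7395.
Clearing the new market: 12781 - 5p = 5p - 7395, so p = 2017.6 and Q = 2693.
Δp = 2017.6 − 2266 = -248.40.

-248.40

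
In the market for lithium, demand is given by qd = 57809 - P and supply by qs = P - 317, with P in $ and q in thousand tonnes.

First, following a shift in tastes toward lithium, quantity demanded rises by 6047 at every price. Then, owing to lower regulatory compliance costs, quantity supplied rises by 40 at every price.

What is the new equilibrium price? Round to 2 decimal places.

Original equilibrium: 57809 - P = P - 317 gives 58126 = 2P, so P = 29063 and q = 28746.
The shock moves the curves to qd = 63856 - P and qs = P - 277.
Setting them equal: 63856 - P = P - 277 → 64133 = 2P, so P = 32066.5 and q = 31789.5.

32066.50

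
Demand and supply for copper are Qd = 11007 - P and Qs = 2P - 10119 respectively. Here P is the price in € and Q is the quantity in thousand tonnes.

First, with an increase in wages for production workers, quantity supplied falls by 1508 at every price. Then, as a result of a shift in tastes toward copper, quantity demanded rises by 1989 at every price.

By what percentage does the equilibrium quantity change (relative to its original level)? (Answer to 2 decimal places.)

Solve the original market: 11007 - P = 2P - 10119, hence P = 7042 and Q = 3965.
The new curves are Qd = 12996 - P (demand) and Qs = 2P - 11627 (supply).
New equilibrium: 12996 - P = 2P - 11627 ⇒ 24623 = 3P ⇒ P = 24623/3 ≈ 8207.6667, Q = 14365/3 ≈ 4788.3333.
%ΔQ = (4788.3333 − 3965) / 3965 × 100 = +20.77%.

+20.77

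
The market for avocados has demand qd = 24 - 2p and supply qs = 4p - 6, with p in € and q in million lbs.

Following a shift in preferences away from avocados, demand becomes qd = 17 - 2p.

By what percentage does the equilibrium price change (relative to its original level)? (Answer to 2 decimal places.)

Original equilibrium: 24 - 2p = 4p - 6 gives 30 = 6p, so p = 5 and q = 14.
After the shift, demand is qd = 17 - 2p and supply is qs = 4p - 6.
Clearing the new market: 17 - 2p = 4p - 6, so p = 23/6 ≈ 3.8333 and q = 28/3 ≈ 9.3333.
%Δp = (3.8333 − 5) / 5 × 100 = -23.33%.

-23.33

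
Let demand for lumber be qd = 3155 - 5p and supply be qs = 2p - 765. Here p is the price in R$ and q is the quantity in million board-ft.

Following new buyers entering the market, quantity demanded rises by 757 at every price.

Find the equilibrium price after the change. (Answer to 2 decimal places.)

Original equilibrium: 3155 - 5p = 2p - 765 gives 3920 = 7p, so p = 560 and q = 355.
After the shift, demand is qd = 3912 - 5p and supply is qs = 2p - 765.
New equilibrium: 3912 - 5p = 2p - 765 ⇒ 4677 = 7p ⇒ p = 4677/7 ≈ 668.1429, q = 3999/7 ≈ 571.2857.

668.14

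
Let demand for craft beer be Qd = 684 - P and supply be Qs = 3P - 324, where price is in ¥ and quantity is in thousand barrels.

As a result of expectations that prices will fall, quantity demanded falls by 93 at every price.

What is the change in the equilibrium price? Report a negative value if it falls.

Solve the original market: 684 - P = 3P - 324, hence P = 252 and Q = 432.
The new curves are Qd = 591 - P (demand) and Qs = 3P - 324 (supply).
New equilibrium: 591 - P = 3P - 324 ⇒ 915 = 4P ⇒ P = 228.75, Q = 362.25.
ΔP = 228.75 − 252 = -23.25.

-23.25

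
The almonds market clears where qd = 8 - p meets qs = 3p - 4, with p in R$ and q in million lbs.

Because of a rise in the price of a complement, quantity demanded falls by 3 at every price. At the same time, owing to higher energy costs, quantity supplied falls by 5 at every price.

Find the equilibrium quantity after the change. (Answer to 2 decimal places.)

Initially, 8 - p = 3p - 4, so 12 = 4p and p = 3, q = 5.
The shock moves the curves to qd = 5 - p and qs = 3p - 9.
Setting them equal: 5 - p = 3p - 9 → 14 = 4p, so p = 3.5 and q = 1.5.

1.50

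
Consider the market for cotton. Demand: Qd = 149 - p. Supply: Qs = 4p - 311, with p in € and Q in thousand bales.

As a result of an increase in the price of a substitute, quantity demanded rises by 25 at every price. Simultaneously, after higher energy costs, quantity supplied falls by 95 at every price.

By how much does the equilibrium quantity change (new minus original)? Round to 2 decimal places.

+1.00

Solve the original market: 149 - p = 4p - 311, hence p = 92 and Q = 57.
The new curves are Qd = 174 - p (demand) and Qs = 4p - 406 (supply).
Equate the new curves: 174 - p = 4p - 406, giving 580 = 5p, p = 116, Q = 58.
ΔQ = 58 − 57 = +1.00.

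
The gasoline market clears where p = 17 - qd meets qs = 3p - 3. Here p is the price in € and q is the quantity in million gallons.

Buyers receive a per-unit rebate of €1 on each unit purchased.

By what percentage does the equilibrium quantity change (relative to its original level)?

+6.25

Solve the original market: 17 - p = 3p - 3, hence p = 5 and q = 12.
Since buyers' out-of-pocket price is the market price minus the rebate, the effective demand curve becomes qd = 18 - p.
New equilibrium: 18 - p = 3p - 3 ⇒ 21 = 4p ⇒ p = 5.25, q = 12.75.
%Δq = (12.75 − 12) / 12 × 100 = +6.25%.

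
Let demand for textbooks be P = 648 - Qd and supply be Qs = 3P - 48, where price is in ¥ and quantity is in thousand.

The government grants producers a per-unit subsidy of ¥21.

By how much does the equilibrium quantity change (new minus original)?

+15.75

Original equilibrium: 648 - P = 3P - 48 gives 696 = 4P, so P = 174 and Q = 474.
Since sellers receive the price plus the subsidy, the effective supply curve becomes Qs = 3P + 15.
Clearing the new market: 648 - P = 3P + 15, so P = 158.25 and Q = 489.75.
ΔQ = 489.75 − 474 = +15.75.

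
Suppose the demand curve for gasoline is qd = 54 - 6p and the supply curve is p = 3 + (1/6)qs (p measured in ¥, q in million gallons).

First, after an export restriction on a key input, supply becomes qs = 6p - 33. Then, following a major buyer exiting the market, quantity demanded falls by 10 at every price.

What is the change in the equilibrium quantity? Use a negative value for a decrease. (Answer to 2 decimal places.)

Solve the original market: 54 - 6p = 6p - 18, hence p = 6 and q = 18.
After the shift, demand is qd = 44 - 6p and supply is qs = 6p - 33.
Setting them equal: 44 - 6p = 6p - 33 → 77 = 12p, so p = 77/12 ≈ 6.4167 and q = 5.5.
Δq = 5.5 − 18 = -12.50.

-12.50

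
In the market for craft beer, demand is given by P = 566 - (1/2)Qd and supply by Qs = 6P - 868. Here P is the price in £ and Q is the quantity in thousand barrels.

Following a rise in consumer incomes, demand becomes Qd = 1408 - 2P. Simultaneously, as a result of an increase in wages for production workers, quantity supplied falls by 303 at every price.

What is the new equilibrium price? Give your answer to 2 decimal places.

Initially, 1132 - 2P = 6P - 868, so 2000 = 8P and P = 250, Q = 632.
With the change applied: demand Qd = 1408 - 2P, supply Qs = 6P - 1171.
New equilibrium: 1408 - 2P = 6P - 1171 ⇒ 2579 = 8P ⇒ P = 322.375, Q = 763.25.

322.38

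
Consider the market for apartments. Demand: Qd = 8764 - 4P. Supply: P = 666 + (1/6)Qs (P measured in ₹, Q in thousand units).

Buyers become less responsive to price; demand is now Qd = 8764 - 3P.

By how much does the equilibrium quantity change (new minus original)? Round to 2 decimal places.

Original equilibrium: 8764 - 4P = 6P - 3996 gives 12760 = 10P, so P = 1276 and Q = 3660.
The new curves are Qd = 8764 - 3P (demand) and Qs = 6P - 3996 (supply).
Clearing the new market: 8764 - 3P = 6P - 3996, so P = 12760/9 ≈ 1417.7778 and Q = 13532/3 ≈ 4510.6667.
ΔQ = 4510.6667 − 3660 = +850.67.

+850.67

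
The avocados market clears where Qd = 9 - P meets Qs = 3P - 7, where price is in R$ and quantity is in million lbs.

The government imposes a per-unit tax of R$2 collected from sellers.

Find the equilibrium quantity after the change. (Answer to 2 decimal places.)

Solve the original market: 9 - P = 3P - 7, hence P = 4 and Q = 5.
Since sellers keep the price net of the tax, the effective supply curve becomes Qs = 3P - 13.
Clearing the new market: 9 - P = 3P - 13, so P = 5.5 and Q = 3.5.

3.50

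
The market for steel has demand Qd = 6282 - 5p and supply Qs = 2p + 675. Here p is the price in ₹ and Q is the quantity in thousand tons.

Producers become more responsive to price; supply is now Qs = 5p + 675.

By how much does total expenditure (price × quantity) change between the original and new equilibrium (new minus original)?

+126517.95

Solve the original market: 6282 - 5p = 2p + 675, hence p = 801 and Q = 2277.
After the shift, demand is Qd = 6282 - 5p and supply is Qs = 5p + 675.
Equate the new curves: 6282 - 5p = 5p + 675, giving 5607 = 10p, p = 560.7, Q = 3478.5.
Expenditure moves from 801×2277 = 1823877 to 560.7×3478.5 = 1950394.95; change = +126517.95.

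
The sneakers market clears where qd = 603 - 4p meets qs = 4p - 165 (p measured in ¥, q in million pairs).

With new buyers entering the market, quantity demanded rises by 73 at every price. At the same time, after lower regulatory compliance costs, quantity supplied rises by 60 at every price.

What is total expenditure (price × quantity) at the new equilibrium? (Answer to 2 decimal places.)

Before the shock: 603 - 4p = 4p - 165 ⇒ 768 = 8p ⇒ p = 96, q = 219.
After the shift, demand is qd = 676 - 4p and supply is qs = 4p - 105.
New equilibrium: 676 - 4p = 4p - 105 ⇒ 781 = 8p ⇒ p = 97.625, q = 285.5.
New expenditure = 97.625 × 285.5 = 27871.94.

27871.94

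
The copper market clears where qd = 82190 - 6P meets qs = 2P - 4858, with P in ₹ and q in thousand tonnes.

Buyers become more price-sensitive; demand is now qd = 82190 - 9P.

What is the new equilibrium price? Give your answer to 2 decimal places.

Before the shock: 82190 - 6P = 2P - 4858 ⇒ 87048 = 8P ⇒ P = 10881, q = 16904.
After the shift, demand is qd = 82190 - 9P and supply is qs = 2P - 4858.
Setting them equal: 82190 - 9P = 2P - 4858 → 87048 = 11P, so P = 87048/11 ≈ 7913.4545 and q = 120658/11 ≈ 10968.9091.

7913.45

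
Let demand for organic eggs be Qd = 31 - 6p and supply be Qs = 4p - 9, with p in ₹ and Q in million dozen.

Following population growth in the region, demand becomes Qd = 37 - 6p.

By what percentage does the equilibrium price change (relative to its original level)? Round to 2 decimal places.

+15.00

Solve the original market: 31 - 6p = 4p - 9, hence p = 4 and Q = 7.
With the change applied: demand Qd = 37 - 6p, supply Qs = 4p - 9.
Clearing the new market: 37 - 6p = 4p - 9, so p = 4.6 and Q = 9.4.
%Δp = (4.6 − 4) / 4 × 100 = +15.00%.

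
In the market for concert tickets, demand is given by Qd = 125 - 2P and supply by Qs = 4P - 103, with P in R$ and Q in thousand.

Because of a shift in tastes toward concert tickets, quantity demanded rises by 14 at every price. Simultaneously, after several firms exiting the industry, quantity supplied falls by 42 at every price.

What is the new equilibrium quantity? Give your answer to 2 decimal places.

44.33

Before the shock: 125 - 2P = 4P - 103 ⇒ 228 = 6P ⇒ P = 38, Q = 49.
After the shift, demand is Qd = 139 - 2P and supply is Qs = 4P - 145.
New equilibrium: 139 - 2P = 4P - 145 ⇒ 284 = 6P ⇒ P = 142/3 ≈ 47.3333, Q = 133/3 ≈ 44.3333.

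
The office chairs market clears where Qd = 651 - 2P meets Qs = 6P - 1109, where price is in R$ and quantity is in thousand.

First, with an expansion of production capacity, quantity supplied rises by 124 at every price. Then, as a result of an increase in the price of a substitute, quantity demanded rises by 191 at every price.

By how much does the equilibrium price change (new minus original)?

Original equilibrium: 651 - 2P = 6P - 1109 gives 1760 = 8P, so P = 220 and Q = 211.
The shock moves the curves to Qd = 842 - 2P and Qs = 6P - 985.
Clearing the new market: 842 - 2P = 6P - 985, so P = 228.375 and Q = 385.25.
ΔP = 228.375 − 220 = +8.375.

+8.375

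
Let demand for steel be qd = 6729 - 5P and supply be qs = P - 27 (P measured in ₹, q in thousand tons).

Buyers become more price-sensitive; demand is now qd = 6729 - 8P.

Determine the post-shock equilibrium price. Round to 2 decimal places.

Solve the original market: 6729 - 5P = P - 27, hence P = 1126 and q = 1099.
The shock moves the curves to qd = 6729 - 8P and qs = P - 27.
Equate the new curves: 6729 - 8P = P - 27, giving 6756 = 9P, P = 2252/3 ≈ 750.6667, q = 2171/3 ≈ 723.6667.

750.67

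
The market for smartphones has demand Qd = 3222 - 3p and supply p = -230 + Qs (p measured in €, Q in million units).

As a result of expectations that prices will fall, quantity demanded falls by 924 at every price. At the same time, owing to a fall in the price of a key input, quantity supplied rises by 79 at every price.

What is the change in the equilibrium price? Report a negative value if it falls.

Initially, 3222 - 3p = p + 230, so 2992 = 4p and p = 748, Q = 978.
The shock moves the curves to Qd = 2298 - 3p and Qs = p + 309.
Setting them equal: 2298 - 3p = p + 309 → 1989 = 4p, so p = 497.25 and Q = 806.25.
Δp = 497.25 − 748 = -250.75.

-250.75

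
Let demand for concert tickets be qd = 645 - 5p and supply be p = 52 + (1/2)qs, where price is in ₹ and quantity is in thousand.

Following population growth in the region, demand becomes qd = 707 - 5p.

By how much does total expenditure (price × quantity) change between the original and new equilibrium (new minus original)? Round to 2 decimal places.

Before the shock: 645 - 5p = 2p - 104 ⇒ 749 = 7p ⇒ p = 107, q = 110.
After the shift, demand is qd = 707 - 5p and supply is qs = 2p - 104.
Equate the new curves: 707 - 5p = 2p - 104, giving 811 = 7p, p = 811/7 ≈ 115.8571, q = 894/7 ≈ 127.7143.
Expenditure moves from 107×110 = 11770 to 115.8571×127.7143 = 14796.6122; change = +3026.61.

+3026.61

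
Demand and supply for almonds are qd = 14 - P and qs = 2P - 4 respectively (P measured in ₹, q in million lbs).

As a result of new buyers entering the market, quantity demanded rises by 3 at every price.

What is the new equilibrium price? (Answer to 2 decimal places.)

7.00

Initially, 14 - P = 2P - 4, so 18 = 3P and P = 6, q = 8.
After the shift, demand is qd = 17 - P and supply is qs = 2P - 4.
Clearing the new market: 17 - P = 2P - 4, so P = 7 and q = 10.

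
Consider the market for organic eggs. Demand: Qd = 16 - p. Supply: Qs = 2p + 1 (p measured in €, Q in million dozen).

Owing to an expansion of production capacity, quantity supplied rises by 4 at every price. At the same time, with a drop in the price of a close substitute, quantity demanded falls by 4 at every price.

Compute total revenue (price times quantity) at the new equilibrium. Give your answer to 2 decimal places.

Before the shock: 16 - p = 2p + 1 ⇒ 15 = 3p ⇒ p = 5, Q = 11.
The new curves are Qd = 12 - p (demand) and Qs = 2p + 5 (supply).
Setting them equal: 12 - p = 2p + 5 → 7 = 3p, so p = 7/3 ≈ 2.3333 and Q = 29/3 ≈ 9.6667.
New expenditure = 2.3333 × 9.6667 = 22.56.

22.56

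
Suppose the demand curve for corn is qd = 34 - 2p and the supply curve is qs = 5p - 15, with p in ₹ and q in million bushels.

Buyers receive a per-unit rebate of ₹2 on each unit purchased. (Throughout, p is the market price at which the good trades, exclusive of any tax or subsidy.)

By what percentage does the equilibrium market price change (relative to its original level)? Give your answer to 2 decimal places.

+8.16

Before the shock: 34 - 2p = 5p - 15 ⇒ 49 = 7p ⇒ p = 7, q = 20.
Since buyers' out-of-pocket price is the market price minus the rebate, the effective demand curve becomes qd = 38 - 2p.
Clearing the new market: 38 - 2p = 5p - 15, so p = 53/7 ≈ 7.5714 and q = 160/7 ≈ 22.8571.
%Δp = (7.5714 − 7) / 7 × 100 = +8.16%.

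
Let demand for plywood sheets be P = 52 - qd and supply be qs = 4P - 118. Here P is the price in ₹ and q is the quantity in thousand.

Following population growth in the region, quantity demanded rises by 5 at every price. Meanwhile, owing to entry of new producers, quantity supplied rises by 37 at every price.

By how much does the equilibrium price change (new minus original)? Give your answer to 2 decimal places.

-6.40

Initially, 52 - P = 4P - 118, so 170 = 5P and P = 34, q = 18.
The shock moves the curves to qd = 57 - P and qs = 4P - 81.
Equate the new curves: 57 - P = 4P - 81, giving 138 = 5P, P = 27.6, q = 29.4.
ΔP = 27.6 − 34 = -6.40.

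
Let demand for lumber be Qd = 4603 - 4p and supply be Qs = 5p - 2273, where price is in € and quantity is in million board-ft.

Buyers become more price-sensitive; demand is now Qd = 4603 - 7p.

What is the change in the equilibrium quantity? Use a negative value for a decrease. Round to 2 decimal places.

-955.00

Before the shock: 4603 - 4p = 5p - 2273 ⇒ 6876 = 9p ⇒ p = 764, Q = 1547.
After the shift, demand is Qd = 4603 - 7p and supply is Qs = 5p - 2273.
Setting them equal: 4603 - 7p = 5p - 2273 → 6876 = 12p, so p = 573 and Q = 592.
ΔQ = 592 − 1547 = -955.00.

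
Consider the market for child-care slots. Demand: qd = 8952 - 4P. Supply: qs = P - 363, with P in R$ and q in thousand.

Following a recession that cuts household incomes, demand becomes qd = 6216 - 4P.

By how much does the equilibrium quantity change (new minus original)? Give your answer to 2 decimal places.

Before the shock: 8952 - 4P = P - 363 ⇒ 9315 = 5P ⇒ P = 1863, q = 1500.
After the shift, demand is qd = 6216 - 4P and supply is qs = P - 363.
Equate the new curves: 6216 - 4P = P - 363, giving 6579 = 5P, P = 1315.8, q = 952.8.
Δq = 952.8 − 1500 = -547.20.

-547.20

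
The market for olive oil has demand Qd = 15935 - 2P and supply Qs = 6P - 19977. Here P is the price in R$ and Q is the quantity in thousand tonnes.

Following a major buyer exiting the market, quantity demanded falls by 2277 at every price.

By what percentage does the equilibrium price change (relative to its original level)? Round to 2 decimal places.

Initially, 15935 - 2P = 6P - 19977, so 35912 = 8P and P = 4489, Q = 6957.
With the change applied: demand Qd = 13658 - 2P, supply Qs = 6P - 19977.
New equilibrium: 13658 - 2P = 6P - 19977 ⇒ 33635 = 8P ⇒ P = 4204.375, Q = 5249.25.
%ΔP = (4204.375 − 4489) / 4489 × 100 = -6.34%.

-6.34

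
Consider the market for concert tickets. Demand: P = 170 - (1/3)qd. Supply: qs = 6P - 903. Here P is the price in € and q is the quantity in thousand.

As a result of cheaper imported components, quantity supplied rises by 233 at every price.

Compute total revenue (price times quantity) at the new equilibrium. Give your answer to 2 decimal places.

15296.30

Initially, 510 - 3P = 6P - 903, so 1413 = 9P and P = 157, q = 39.
With the change applied: demand qd = 510 - 3P, supply qs = 6P - 670.
Equate the new curves: 510 - 3P = 6P - 670, giving 1180 = 9P, P = 1180/9 ≈ 131.1111, q = 350/3 ≈ 116.6667.
New expenditure = 131.1111 × 116.6667 = 15296.30.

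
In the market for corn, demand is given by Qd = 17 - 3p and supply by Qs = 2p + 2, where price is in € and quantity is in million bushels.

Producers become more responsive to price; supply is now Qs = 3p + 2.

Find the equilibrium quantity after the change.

Solve the original market: 17 - 3p = 2p + 2, hence p = 3 and Q = 8.
After the shift, demand is Qd = 17 - 3p and supply is Qs = 3p + 2.
New equilibrium: 17 - 3p = 3p + 2 ⇒ 15 = 6p ⇒ p = 2.5, Q = 9.5.

9.5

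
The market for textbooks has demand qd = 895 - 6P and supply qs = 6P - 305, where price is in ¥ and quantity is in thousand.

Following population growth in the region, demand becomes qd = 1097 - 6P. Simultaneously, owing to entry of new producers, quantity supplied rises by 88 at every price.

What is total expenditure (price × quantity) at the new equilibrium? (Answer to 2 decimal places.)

Initially, 895 - 6P = 6P - 305, so 1200 = 12P and P = 100, q = 295.
The new curves are qd = 1097 - 6P (demand) and qs = 6P - 217 (supply).
New equilibrium: 1097 - 6P = 6P - 217 ⇒ 1314 = 12P ⇒ P = 109.5, q = 440.
New expenditure = 109.5 × 440 = 48180.00.

48180.00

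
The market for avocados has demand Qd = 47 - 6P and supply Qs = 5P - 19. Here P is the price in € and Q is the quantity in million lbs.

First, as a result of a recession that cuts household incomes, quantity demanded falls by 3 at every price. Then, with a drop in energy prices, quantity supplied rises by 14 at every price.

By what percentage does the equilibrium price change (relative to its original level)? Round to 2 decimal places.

-25.76

Original equilibrium: 47 - 6P = 5P - 19 gives 66 = 11P, so P = 6 and Q = 11.
After the shift, demand is Qd = 44 - 6P and supply is Qs = 5P - 5.
Equate the new curves: 44 - 6P = 5P - 5, giving 49 = 11P, P = 49/11 ≈ 4.4545, Q = 190/11 ≈ 17.2727.
%ΔP = (4.4545 − 6) / 6 × 100 = -25.76%.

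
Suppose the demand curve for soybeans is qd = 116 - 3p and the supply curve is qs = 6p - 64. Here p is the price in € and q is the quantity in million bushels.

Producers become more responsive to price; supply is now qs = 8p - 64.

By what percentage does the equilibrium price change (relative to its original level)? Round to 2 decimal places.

-18.18

Before the shock: 116 - 3p = 6p - 64 ⇒ 180 = 9p ⇒ p = 20, q = 56.
With the change applied: demand qd = 116 - 3p, supply qs = 8p - 64.
Equate the new curves: 116 - 3p = 8p - 64, giving 180 = 11p, p = 180/11 ≈ 16.3636, q = 736/11 ≈ 66.9091.
%Δp = (16.3636 − 20) / 20 × 100 = -18.18%.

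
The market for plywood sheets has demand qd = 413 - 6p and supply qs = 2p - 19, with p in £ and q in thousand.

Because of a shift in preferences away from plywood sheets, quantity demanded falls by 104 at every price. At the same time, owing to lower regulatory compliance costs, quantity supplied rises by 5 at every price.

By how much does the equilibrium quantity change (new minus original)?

Solve the original market: 413 - 6p = 2p - 19, hence p = 54 and q = 89.
The new curves are qd = 309 - 6p (demand) and qs = 2p - 14 (supply).
Clearing the new market: 309 - 6p = 2p - 14, so p = 40.375 and q = 66.75.
Δq = 66.75 − 89 = -22.25.

-22.25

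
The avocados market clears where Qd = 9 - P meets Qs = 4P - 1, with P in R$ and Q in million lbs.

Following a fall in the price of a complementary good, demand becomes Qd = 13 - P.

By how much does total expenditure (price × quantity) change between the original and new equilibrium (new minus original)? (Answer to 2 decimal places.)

Initially, 9 - P = 4P - 1, so 10 = 5P and P = 2, Q = 7.
After the shift, demand is Qd = 13 - P and supply is Qs = 4P - 1.
Setting them equal: 13 - P = 4P - 1 → 14 = 5P, so P = 2.8 and Q = 10.2.
Expenditure moves from 2×7 = 14 to 2.8×10.2 = 28.56; change = +14.56.

+14.56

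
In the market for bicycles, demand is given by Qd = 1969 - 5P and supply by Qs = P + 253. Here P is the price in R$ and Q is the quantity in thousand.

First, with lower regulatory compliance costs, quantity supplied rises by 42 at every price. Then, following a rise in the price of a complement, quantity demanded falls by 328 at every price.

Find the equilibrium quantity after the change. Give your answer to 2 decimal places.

519.33

Before the shock: 1969 - 5P = P + 253 ⇒ 1716 = 6P ⇒ P = 286, Q = 539.
With the change applied: demand Qd = 1641 - 5P, supply Qs = P + 295.
Clearing the new market: 1641 - 5P = P + 295, so P = 673/3 ≈ 224.3333 and Q = 1558/3 ≈ 519.3333.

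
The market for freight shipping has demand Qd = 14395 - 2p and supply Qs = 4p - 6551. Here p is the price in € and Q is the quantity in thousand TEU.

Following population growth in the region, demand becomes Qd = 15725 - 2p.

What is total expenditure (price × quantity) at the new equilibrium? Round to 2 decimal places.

Solve the original market: 14395 - 2p = 4p - 6551, hence p = 3491 and Q = 7413.
With the change applied: demand Qd = 15725 - 2p, supply Qs = 4p - 6551.
Setting them equal: 15725 - 2p = 4p - 6551 → 22276 = 6p, so p = 11138/3 ≈ 3712.6667 and Q = 24899/3 ≈ 8299.6667.
New expenditure = 3712.6667 × 8299.6667 = 30813895.78.

30813895.78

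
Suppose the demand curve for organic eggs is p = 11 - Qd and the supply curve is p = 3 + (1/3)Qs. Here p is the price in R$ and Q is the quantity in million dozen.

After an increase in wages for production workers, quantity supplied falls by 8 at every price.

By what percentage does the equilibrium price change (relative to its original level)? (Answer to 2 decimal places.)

Before the shock: 11 - p = 3p - 9 ⇒ 20 = 4p ⇒ p = 5, Q = 6.
With the change applied: demand Qd = 11 - p, supply Qs = 3p - 17.
New equilibrium: 11 - p = 3p - 17 ⇒ 28 = 4p ⇒ p = 7, Q = 4.
%Δp = (7 − 5) / 5 × 100 = +40.00%.

+40.00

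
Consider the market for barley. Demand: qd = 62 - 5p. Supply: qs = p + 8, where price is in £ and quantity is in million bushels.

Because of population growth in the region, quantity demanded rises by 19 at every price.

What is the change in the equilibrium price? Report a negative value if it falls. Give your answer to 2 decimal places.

Before the shock: 62 - 5p = p + 8 ⇒ 54 = 6p ⇒ p = 9, q = 17.
With the change applied: demand qd = 81 - 5p, supply qs = p + 8.
Setting them equal: 81 - 5p = p + 8 → 73 = 6p, so p = 73/6 ≈ 12.1667 and q = 121/6 ≈ 20.1667.
Δp = 12.1667 − 9 = +3.17.

+3.17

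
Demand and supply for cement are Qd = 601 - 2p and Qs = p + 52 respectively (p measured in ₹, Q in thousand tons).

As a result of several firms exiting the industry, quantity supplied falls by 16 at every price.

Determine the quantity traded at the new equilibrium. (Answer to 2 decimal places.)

224.33

Solve the original market: 601 - 2p = p + 52, hence p = 183 and Q = 235.
After the shift, demand is Qd = 601 - 2p and supply is Qs = p + 36.
Equate the new curves: 601 - 2p = p + 36, giving 565 = 3p, p = 565/3 ≈ 188.3333, Q = 673/3 ≈ 224.3333.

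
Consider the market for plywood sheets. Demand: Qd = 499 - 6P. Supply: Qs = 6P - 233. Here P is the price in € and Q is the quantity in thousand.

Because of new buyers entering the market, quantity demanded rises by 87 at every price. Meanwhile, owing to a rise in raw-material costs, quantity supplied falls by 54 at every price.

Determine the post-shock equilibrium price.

72.75

Original equilibrium: 499 - 6P = 6P - 233 gives 732 = 12P, so P = 61 and Q = 133.
The shock moves the curves to Qd = 586 - 6P and Qs = 6P - 287.
Clearing the new market: 586 - 6P = 6P - 287, so P = 72.75 and Q = 149.5.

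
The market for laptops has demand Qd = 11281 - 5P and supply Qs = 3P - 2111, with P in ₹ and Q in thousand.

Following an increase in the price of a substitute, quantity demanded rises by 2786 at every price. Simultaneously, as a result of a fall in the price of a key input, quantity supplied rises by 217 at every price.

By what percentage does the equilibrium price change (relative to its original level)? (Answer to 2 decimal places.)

Initially, 11281 - 5P = 3P - 2111, so 13392 = 8P and P = 1674, Q = 2911.
With the change applied: demand Qd = 14067 - 5P, supply Qs = 3P - 1894.
New equilibrium: 14067 - 5P = 3P - 1894 ⇒ 15961 = 8P ⇒ P = 1995.125, Q = 4091.375.
%ΔP = (1995.125 − 1674) / 1674 × 100 = +19.18%.

+19.18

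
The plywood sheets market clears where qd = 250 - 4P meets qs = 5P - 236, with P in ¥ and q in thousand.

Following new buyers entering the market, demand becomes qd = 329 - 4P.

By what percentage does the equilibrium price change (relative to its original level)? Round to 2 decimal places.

Before the shock: 250 - 4P = 5P - 236 ⇒ 486 = 9P ⇒ P = 54, q = 34.
With the change applied: demand qd = 329 - 4P, supply qs = 5P - 236.
Clearing the new market: 329 - 4P = 5P - 236, so P = 565/9 ≈ 62.7778 and q = 701/9 ≈ 77.8889.
%ΔP = (62.7778 − 54) / 54 × 100 = +16.26%.

+16.26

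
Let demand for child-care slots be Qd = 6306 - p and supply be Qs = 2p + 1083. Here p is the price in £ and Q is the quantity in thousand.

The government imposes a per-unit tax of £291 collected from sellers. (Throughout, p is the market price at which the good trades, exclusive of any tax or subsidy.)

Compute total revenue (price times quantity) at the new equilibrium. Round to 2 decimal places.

8457885.00

Original equilibrium: 6306 - p = 2p + 1083 gives 5223 = 3p, so p = 1741 and Q = 4565.
Since sellers keep the price net of the tax, the effective supply curve becomes Qs = 2p + 501.
Equate the new curves: 6306 - p = 2p + 501, giving 5805 = 3p, p = 1935, Q = 4371.
New expenditure = 1935 × 4371 = 8457885.00.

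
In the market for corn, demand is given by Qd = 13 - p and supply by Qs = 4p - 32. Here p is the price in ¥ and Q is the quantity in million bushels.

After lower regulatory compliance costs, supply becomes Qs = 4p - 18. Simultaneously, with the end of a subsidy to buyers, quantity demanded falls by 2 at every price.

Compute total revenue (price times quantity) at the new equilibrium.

Solve the original market: 13 - p = 4p - 32, hence p = 9 and Q = 4.
The shock moves the curves to Qd = 11 - p and Qs = 4p - 18.
Clearing the new market: 11 - p = 4p - 18, so p = 5.8 and Q = 5.2.
New expenditure = 5.8 × 5.2 = 30.16.

30.16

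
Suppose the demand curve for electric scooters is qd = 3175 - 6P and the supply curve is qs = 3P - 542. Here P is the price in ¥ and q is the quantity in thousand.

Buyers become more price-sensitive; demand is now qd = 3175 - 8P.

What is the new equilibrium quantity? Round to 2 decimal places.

471.73

Before the shock: 3175 - 6P = 3P - 542 ⇒ 3717 = 9P ⇒ P = 413, q = 697.
After the shift, demand is qd = 3175 - 8P and supply is qs = 3P - 542.
New equilibrium: 3175 - 8P = 3P - 542 ⇒ 3717 = 11P ⇒ P = 3717/11 ≈ 337.9091, q = 5189/11 ≈ 471.7273.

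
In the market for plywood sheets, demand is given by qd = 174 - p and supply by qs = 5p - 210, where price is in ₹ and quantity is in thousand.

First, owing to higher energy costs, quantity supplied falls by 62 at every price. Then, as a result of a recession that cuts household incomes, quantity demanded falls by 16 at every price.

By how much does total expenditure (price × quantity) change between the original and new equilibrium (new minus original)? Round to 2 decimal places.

-852.78

Original equilibrium: 174 - p = 5p - 210 gives 384 = 6p, so p = 64 and q = 110.
The new curves are qd = 158 - p (demand) and qs = 5p - 272 (supply).
Clearing the new market: 158 - p = 5p - 272, so p = 215/3 ≈ 71.6667 and q = 259/3 ≈ 86.3333.
Expenditure moves from 64×110 = 7040 to 71.6667×86.3333 = 6187.2222; change = -852.78.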